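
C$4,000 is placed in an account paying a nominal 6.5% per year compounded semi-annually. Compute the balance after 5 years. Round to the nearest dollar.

C$5,508

Periodic rate i = 0.065/2 = 0.0325; n = 5 × 2 = 10 periods.
FV = 4,000 × (1 + 0.0325)^10 = 5,507.5772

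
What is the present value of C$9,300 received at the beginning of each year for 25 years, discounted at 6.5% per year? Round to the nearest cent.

C$120,813.87

Annuity factor a(25|0.065) × (1+i) = 12.990739; PV = 9300 × 12.990739 = 120,813.8700
Payments are at the start of each period, so multiply by (1+i).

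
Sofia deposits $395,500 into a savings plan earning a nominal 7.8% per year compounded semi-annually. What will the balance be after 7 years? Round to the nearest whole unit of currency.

i = 0.078/2 = 0.039 per half-year; n = 7·2 = 14.
395,500 × (1+0.039)^14 = 395,500 × 1.708511 = 675,715.9239

$675,716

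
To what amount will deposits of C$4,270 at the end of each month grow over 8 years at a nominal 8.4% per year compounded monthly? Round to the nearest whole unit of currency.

i = 0.084/12 = 0.007 per month; n = 8·12 = 96.
FV = PMT · [(1+i)^n − 1] / i = 4270 · 136.224411 = 581,678.2371

C$581,678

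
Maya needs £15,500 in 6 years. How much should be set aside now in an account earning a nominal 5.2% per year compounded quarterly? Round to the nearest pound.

i = 0.052/4 = 0.013 per quarter; n = 6·4 = 24.
PV = FV·(1+i)^(−n) = 15,500 × 0.733455 = 11,368.5483

£11,369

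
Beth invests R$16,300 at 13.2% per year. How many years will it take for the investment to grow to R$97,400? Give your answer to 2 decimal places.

(1+i)^n = 97400/16300 = 5.97546, so n = ln 5.97546 / ln 1.132 = 14.4183 years

14.42 years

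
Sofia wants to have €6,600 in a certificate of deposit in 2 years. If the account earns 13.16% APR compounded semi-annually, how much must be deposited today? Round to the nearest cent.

Periodic rate i = 0.1316/2 = 0.0658; n = 2 × 2 = 4 periods.
PV = FV·(1+i)^(−n) = 6,600 × 0.774992 = 5,114.9462

€5,114.95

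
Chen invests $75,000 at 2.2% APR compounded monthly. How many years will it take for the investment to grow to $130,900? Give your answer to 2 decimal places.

25.34 years

Periodic rate i = 0.022/12 = 0.00183333.
(1+i)^n = 130900/75000 = 1.74533, so n = ln 1.74533 / ln 1.00183 = 304.0669 months
= 304.0669/12 years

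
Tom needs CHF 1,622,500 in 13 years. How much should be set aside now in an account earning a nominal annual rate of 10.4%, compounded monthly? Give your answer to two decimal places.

Periodic rate i = 0.104/12 = 0.00866667; n = 13 × 12 = 156 periods.
PV = FV·(1+i)^(−n) = 1,622,500 × 0.260234 = 422,229.2799

CHF 422,229.28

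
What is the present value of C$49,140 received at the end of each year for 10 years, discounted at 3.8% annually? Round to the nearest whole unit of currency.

C$402,567

Annuity factor a(10|0.038) = 8.192256; PV = 49140 × 8.192256 = 402,567.4722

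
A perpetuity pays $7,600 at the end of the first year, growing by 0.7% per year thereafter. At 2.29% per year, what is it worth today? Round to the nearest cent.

$477,987.42

PV = PMT / (i − g) = 7600 / (0.0229 − 0.007) = 7600 / 0.015900 = 477,987.4214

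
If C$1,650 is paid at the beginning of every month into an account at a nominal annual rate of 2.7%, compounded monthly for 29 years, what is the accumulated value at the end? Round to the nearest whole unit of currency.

C$871,766

Periodic rate i = 0.027/12 = 0.00225; n = 29 × 12 = 348 periods.
Accumulation factor s(348|0.00225) × (1+i) = 528.342931; FV = 1650 × 528.342931 = 871,765.8361
Payments are at the start of each period, so multiply by (1+i).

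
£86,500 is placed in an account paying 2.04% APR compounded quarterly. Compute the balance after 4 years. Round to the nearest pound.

i = 0.0204/4 = 0.0051 per quarter; n = 4·4 = 16.
FV = PV·(1+i)^n = 86,500 × 1.084797 = 93,834.9172

£93,835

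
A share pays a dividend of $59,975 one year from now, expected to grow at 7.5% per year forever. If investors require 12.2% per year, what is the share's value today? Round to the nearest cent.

$1,276,063.83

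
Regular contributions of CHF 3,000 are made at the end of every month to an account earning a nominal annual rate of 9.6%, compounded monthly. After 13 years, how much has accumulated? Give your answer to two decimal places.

CHF 924,793.25

Periodic rate i = 0.096/12 = 0.008; n = 13 × 12 = 156 periods.
FV = 3000 × [(1+0.008)^156 − 1] / 0.008 = 3000 × 308.264416 = 924,793.2486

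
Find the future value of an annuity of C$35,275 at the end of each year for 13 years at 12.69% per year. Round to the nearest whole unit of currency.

FV = PMT · [(1+i)^n − 1] / i = 35275 · 29.363092 = 1,035,783.0723

C$1,035,783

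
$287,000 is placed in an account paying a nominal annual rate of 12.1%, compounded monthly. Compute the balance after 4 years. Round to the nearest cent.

$464,544.95

With 12 periods per year: i = 0.0100833, n = 48.
287,000 × (1+0.0100833)^48 = 287,000 × 1.618624 = 464,544.9524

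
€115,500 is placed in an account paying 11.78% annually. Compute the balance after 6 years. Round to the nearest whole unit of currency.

FV = PV·(1+i)^n = 115,500 × 1.950674 = 225,302.8139

€225,303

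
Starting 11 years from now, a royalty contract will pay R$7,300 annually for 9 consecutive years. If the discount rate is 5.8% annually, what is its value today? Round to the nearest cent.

Value one period before first payment (t=10): 7300 × [1 − (1+0.058)^(−9)] / 0.058 = 7300 × 6.861292 = 50,087.4332
Discount back 10 years: 50,087.4332 × (1+0.058)^(−10) = 50,087.4332 × 0.569041 = 28,501.7876

R$28,501.79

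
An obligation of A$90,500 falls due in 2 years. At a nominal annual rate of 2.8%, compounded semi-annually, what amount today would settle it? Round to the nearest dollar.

A$85,605

Periodic rate i = 0.028/2 = 0.014; n = 2 × 2 = 4 periods.
PV = 90,500 / (1 + 0.014)^4 = 90,500 / 1.057187 = 85,604.5324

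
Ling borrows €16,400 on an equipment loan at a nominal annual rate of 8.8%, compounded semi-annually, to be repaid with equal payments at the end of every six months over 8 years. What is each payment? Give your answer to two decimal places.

€1,449.29

Periodic rate i = 0.088/2 = 0.044; n = 8 × 2 = 16 periods.
Annuity-PV factor = 11.315862; PMT = 16400 / 11.315862 = 1,449.2931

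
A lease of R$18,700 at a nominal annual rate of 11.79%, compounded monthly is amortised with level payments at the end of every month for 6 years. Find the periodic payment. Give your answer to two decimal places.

R$363.55

i = 0.1179/12 = 0.009825 per month; n = 6·12 = 72.
PMT = 18700 / ( [1 − (1+0.009825)^(−72)] / 0.009825 ) = 18700 / 51.437262 = 363.5497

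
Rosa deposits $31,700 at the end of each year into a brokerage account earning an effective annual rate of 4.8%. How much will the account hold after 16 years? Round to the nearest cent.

FV = 31700 × [(1+0.048)^16 − 1] / 0.048 = 31700 × 23.276893 = 737,877.5042

$737,877.50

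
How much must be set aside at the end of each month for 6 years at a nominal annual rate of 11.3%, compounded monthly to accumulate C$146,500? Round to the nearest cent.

C$1,431.51

With 12 periods per year: i = 0.00941667, n = 72.
PMT = 146500 / ( [(1+0.00941667)^72 − 1] / 0.00941667 ) = 146500 / 102.339239 = 1,431.5135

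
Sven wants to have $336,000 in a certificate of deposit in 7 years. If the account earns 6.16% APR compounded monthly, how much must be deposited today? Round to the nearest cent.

Periodic rate i = 0.0616/12 = 0.00513333; n = 7 × 12 = 84 periods.
PV = FV·(1+i)^(−n) = 336,000 × 0.650446 = 218,549.8497

$218,549.85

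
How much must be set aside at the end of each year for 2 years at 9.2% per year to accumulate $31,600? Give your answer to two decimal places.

FV-annuity factor = 2.092000; PMT = 31600 / 2.092000 = 15,105.1625

$15,105.16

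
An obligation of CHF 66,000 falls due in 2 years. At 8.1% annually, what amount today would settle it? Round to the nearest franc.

CHF 56,480

PV = FV·(1+i)^(−n) = 66,000 × 0.855753 = 56,479.7216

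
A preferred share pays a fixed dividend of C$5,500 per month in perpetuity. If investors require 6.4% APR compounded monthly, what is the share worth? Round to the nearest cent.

Periodic rate i = 0.064/12 = 0.00533333.
PV = C/r = 5500/0.00533333 = 1,031,250.0000

C$1,031,250.00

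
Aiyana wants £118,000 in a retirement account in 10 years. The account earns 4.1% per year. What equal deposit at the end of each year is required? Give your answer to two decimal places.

£9,782.85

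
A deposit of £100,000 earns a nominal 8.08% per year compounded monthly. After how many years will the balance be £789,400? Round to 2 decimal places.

Periodic rate i = 0.0808/12 = 0.00673333.
(1+i)^n = 789400/100000 = 7.89400, so n = ln 7.89400 / ln 1.00673 = 307.8789 months
= 307.8789/12 years

25.66 years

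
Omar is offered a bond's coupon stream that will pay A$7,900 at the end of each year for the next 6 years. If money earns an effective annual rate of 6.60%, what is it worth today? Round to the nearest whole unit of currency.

A$38,125

PV = 7900 × [1 − (1+0.066)^(−6)] / 0.066 = 7900 × 4.825974 = 38,125.1919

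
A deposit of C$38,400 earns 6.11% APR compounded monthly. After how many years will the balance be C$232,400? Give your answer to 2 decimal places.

Periodic rate i = 0.0611/12 = 0.00509167.
(1+i)^n = 232400/38400 = 6.05208, so n = ln 6.05208 / ln 1.00509 = 354.4973 months
= 354.4973/12 years

29.54 years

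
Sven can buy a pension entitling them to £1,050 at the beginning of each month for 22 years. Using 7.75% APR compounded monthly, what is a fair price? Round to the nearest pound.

£133,724

i = 0.0775/12 = 0.00645833 per month; n = 22·12 = 264.
PV = 1050 × [1 − (1+0.00645833)^(−264)] / 0.00645833 × (1+i) = 1050 × 127.355816 = 133,723.6064
(Beginning-of-period payments → annuity-due factor ×(1+i).)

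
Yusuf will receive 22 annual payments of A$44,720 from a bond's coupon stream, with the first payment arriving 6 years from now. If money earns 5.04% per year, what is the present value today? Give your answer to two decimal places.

A$458,670.58

PV at t=5 (ordinary 22-year annuity): 44720 × a(22|0.0504) = 44720 × 13.115132 = 586,508.6944
PV₀ = 586,508.6944 / (1+0.0504)^5 = 586,508.6944 / 1.278714 = 458,670.5847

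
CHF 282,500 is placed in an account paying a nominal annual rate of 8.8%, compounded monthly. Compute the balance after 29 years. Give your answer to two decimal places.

Periodic rate i = 0.088/12 = 0.00733333; n = 29 × 12 = 348 periods.
282,500 × (1+0.00733333)^348 = 282,500 × 12.713802 = 3,591,649.0236

CHF 3,591,649.02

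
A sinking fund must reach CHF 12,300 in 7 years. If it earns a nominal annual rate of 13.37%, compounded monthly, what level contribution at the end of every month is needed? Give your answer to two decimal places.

i = 0.1337/12 = 0.0111417 per month; n = 7·12 = 84.
FV-annuity factor = 137.891983; PMT = 12300 / 137.891983 = 89.2003

CHF 89.20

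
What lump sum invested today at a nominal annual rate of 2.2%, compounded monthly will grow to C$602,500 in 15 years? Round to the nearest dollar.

C$433,282

With 12 periods per year: i = 0.00183333, n = 180.
PV = FV·(1+i)^(−n) = 602,500 × 0.719141 = 433,282.4376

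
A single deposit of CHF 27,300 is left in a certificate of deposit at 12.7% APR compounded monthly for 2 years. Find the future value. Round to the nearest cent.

CHF 35,147.45

With 12 periods per year: i = 0.0105833, n = 24.
FV = 27,300 × (1 + 0.0105833)^24 = 35,147.4485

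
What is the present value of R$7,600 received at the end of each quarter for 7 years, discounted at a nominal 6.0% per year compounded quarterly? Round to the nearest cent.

i = 0.06/4 = 0.015 per quarter; n = 7·4 = 28.
PV = 7600 × [1 − (1+0.015)^(−28)] / 0.015 = 7600 × 22.726717 = 172,723.0470

R$172,723.05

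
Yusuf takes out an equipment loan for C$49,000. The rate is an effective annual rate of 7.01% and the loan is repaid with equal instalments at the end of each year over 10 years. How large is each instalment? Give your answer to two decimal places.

Annuity-PV factor = 7.020336; PMT = 49000 / 7.020336 = 6,979.7229

C$6,979.72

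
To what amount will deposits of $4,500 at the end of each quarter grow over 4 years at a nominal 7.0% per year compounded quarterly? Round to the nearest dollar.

i = 0.07/4 = 0.0175 per quarter; n = 4·4 = 16.
FV = PMT · [(1+i)^n − 1] / i = 4500 · 18.281677 = 82,267.5475

$82,268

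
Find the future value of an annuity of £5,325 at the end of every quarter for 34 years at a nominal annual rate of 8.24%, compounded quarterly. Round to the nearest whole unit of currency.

With 4 periods per year: i = 0.0206, n = 136.
FV = 5325 × [(1+0.0206)^136 − 1] / 0.0206 = 5325 × 728.578810 = 3,879,682.1655

£3,879,682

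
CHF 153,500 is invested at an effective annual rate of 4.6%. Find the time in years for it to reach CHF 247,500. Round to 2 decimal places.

10.62 years

(1+i)^n = 247500/153500 = 1.61238, so n = ln 1.61238 / ln 1.046 = 10.6221 years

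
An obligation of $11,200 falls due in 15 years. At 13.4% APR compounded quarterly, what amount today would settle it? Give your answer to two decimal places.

$1,550.92

Periodic rate i = 0.134/4 = 0.0335; n = 15 × 4 = 60 periods.
Discount factor = (1+0.0335)^(−60) = 0.138475; PV = 11,200 × 0.138475 = 1,550.9192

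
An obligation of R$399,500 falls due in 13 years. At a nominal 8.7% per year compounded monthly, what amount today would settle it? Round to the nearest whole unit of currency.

Periodic rate i = 0.087/12 = 0.00725; n = 13 × 12 = 156 periods.
PV = FV·(1+i)^(−n) = 399,500 × 0.324030 = 129,449.8997

R$129,450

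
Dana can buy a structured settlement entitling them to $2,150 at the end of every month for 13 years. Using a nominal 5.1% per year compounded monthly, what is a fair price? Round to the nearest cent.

Periodic rate i = 0.051/12 = 0.00425; n = 13 × 12 = 156 periods.
Annuity factor a(156|0.00425) = 113.875868; PV = 2150 × 113.875868 = 244,833.1167

$244,833.12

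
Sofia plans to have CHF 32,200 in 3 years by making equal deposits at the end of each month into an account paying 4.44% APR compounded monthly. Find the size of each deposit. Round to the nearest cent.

Periodic rate i = 0.0444/12 = 0.0037; n = 3 × 12 = 36 periods.
FV-annuity factor = 38.431802; PMT = 32200 / 38.431802 = 837.8478

CHF 837.85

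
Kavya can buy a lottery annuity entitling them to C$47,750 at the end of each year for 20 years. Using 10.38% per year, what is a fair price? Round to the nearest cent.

C$396,197.59

Annuity factor a(20|0.1038) = 8.297332; PV = 47750 × 8.297332 = 396,197.5884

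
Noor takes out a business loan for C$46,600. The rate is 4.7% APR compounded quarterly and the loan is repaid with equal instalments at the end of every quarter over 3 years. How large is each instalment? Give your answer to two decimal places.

C$4,186.27

i = 0.047/4 = 0.01175 per quarter; n = 3·4 = 12.
PMT = 46600 / ( [1 − (1+0.01175)^(−12)] / 0.01175 ) = 46600 / 11.131621 = 4,186.2726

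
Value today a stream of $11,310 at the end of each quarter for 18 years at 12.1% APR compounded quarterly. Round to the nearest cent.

$330,145.35

Periodic rate i = 0.121/4 = 0.03025; n = 18 × 4 = 72 periods.
Annuity factor a(72|0.03025) = 29.190570; PV = 11310 × 29.190570 = 330,145.3473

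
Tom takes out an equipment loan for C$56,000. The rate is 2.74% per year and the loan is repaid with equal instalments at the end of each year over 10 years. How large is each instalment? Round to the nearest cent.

C$6,478.10

Annuity-PV factor = 8.644515; PMT = 56000 / 8.644515 = 6,478.0964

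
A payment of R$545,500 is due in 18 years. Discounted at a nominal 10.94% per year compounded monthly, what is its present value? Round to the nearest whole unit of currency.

i = 0.1094/12 = 0.00911667 per month; n = 18·12 = 216.
PV = FV·(1+i)^(−n) = 545,500 × 0.140819 = 76,816.9170

R$76,817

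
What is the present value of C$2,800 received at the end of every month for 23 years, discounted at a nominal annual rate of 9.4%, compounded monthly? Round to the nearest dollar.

C$315,959

i = 0.094/12 = 0.00783333 per month; n = 23·12 = 276.
PV = PMT · [1 − (1+i)^(−n)] / i = 2800 · 112.842340 = 315,958.5511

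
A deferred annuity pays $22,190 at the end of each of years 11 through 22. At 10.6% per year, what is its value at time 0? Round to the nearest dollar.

PV at t=10 (ordinary 12-year annuity): 22190 × a(12|0.106) = 22190 × 6.617963 = 146,852.5883
Discount back 10 years: 146,852.5883 × (1+0.106)^(−10) = 146,852.5883 × 0.365131 = 53,620.4354

$53,620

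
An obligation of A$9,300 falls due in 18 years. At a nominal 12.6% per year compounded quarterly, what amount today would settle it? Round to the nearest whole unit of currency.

i = 0.126/4 = 0.0315 per quarter; n = 18·4 = 72.
PV = 9,300 / (1 + 0.0315)^72 = 9,300 / 9.327918 = 997.0070

A$997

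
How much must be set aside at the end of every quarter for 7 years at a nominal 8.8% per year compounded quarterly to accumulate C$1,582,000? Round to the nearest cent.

C$41,473.64

Periodic rate i = 0.088/4 = 0.022; n = 7 × 4 = 28 periods.
PMT = 1.582e+06 / ( [(1+0.022)^28 − 1] / 0.022 ) = 1.582e+06 / 38.144708 = 41,473.6425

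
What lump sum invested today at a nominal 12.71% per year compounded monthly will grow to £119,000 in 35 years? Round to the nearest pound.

£1,425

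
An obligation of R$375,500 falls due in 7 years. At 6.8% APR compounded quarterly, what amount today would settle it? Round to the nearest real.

Periodic rate i = 0.068/4 = 0.017; n = 7 × 4 = 28 periods.
PV = 375,500 / (1 + 0.017)^28 = 375,500 / 1.603196 = 234,219.6132

R$234,220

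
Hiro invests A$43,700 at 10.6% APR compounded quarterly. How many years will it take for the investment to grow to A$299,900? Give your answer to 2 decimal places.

Periodic rate i = 0.106/4 = 0.0265.
(1+i)^n = 299900/43700 = 6.86270, so n = ln 6.86270 / ln 1.0265 = 73.6419 quarters
= 73.6419/4 years

18.41 years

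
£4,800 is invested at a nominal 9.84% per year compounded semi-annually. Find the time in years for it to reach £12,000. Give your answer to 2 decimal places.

9.54 years

Periodic rate i = 0.0984/2 = 0.0492.
n = ln(12000/4800) / ln(1+0.0492) = ln(2.50000) / 0.048028 = 19.0783 half-years
= 19.0783/2 years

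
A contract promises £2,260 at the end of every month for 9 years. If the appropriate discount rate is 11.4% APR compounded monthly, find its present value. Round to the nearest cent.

£152,210.31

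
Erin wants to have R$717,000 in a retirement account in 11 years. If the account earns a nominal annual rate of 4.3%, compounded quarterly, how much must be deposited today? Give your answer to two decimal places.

i = 0.043/4 = 0.01075 per quarter; n = 11·4 = 44.
PV = FV·(1+i)^(−n) = 717,000 × 0.624705 = 447,913.5034

R$447,913.50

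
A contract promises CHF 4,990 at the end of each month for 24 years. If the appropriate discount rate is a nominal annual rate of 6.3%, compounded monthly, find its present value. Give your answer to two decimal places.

CHF 740,095.59

With 12 periods per year: i = 0.00525, n = 288.
Annuity factor a(288|0.00525) = 148.315749; PV = 4990 × 148.315749 = 740,095.5897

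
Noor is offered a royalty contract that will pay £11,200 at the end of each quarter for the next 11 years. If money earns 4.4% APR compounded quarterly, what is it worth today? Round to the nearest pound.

£389,002

Periodic rate i = 0.044/4 = 0.011; n = 11 × 4 = 44 periods.
PV = 11200 × [1 − (1+0.011)^(−44)] / 0.011 = 11200 × 34.732359 = 389,002.4231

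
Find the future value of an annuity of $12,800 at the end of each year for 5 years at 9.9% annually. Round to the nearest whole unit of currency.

Accumulation factor s(5|0.099) = 6.092958; FV = 12800 × 6.092958 = 77,989.8567

$77,990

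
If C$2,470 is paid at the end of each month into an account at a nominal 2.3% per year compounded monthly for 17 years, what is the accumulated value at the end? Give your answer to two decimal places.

C$615,874.52

i = 0.023/12 = 0.00191667 per month; n = 17·12 = 204.
FV = PMT · [(1+i)^n − 1] / i = 2470 · 249.341913 = 615,874.5249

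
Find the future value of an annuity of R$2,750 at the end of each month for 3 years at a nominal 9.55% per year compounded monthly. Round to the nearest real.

With 12 periods per year: i = 0.00795833, n = 36.
Accumulation factor s(36|0.00795833) = 41.497230; FV = 2750 × 41.497230 = 114,117.3813

R$114,117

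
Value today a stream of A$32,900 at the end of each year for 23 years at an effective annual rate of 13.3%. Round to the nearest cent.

A$233,370.73

PV = 32900 × [1 − (1+0.133)^(−23)] / 0.133 = 32900 × 7.093335 = 233,370.7324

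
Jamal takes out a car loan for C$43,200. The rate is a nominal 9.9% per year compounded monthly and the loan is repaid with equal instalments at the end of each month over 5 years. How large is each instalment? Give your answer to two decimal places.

Periodic rate i = 0.099/12 = 0.00825; n = 5 × 12 = 60 periods.
PMT = 43200 / ( [1 − (1+0.00825)^(−60)] / 0.00825 ) = 43200 / 47.174542 = 915.7482

C$915.75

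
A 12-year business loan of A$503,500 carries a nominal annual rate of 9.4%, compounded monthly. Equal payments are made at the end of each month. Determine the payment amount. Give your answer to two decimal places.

Periodic rate i = 0.094/12 = 0.00783333; n = 12 × 12 = 144 periods.
Annuity-PV factor = 86.156720; PMT = 503500 / 86.156720 = 5,844.0015

A$5,844.00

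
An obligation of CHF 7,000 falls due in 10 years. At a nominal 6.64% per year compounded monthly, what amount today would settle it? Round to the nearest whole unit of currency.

CHF 3,610

With 12 periods per year: i = 0.00553333, n = 120.
Discount factor = (1+0.00553333)^(−120) = 0.515731; PV = 7,000 × 0.515731 = 3,610.1180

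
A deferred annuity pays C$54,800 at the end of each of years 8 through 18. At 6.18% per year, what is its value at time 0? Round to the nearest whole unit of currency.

PV at t=7 (ordinary 11-year annuity): 54800 × a(11|0.0618) = 54800 × 7.814773 = 428,249.5369
PV₀ = 428,249.5369 / (1+0.0618)^7 = 428,249.5369 / 1.521595 = 281,447.7978

C$281,448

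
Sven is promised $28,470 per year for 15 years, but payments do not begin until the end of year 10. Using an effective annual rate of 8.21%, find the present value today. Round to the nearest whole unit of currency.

$118,271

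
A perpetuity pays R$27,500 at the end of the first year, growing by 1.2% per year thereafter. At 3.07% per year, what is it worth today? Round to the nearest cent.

R$1,470,588.24

PV = PMT / (i − g) = 27500 / (0.0307 − 0.012) = 27500 / 0.018700 = 1,470,588.2353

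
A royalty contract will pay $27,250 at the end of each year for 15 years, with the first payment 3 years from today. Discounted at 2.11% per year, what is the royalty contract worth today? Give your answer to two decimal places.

$333,074.07

PV at t=2 (ordinary 15-year annuity): 27250 × a(15|0.0211) = 27250 × 12.744150 = 347,278.0813
PV₀ = 347,278.0813 / (1+0.0211)^2 = 347,278.0813 / 1.042645 = 333,074.0677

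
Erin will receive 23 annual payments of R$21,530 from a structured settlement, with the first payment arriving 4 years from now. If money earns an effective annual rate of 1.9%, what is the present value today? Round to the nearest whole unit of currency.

PV at t=3 (ordinary 23-year annuity): 21530 × a(23|0.019) = 21530 × 18.493414 = 398,163.2129
Discount back 3 years: 398,163.2129 × (1+0.019)^(−3) = 398,163.2129 × 0.945099 = 376,303.7794

R$376,304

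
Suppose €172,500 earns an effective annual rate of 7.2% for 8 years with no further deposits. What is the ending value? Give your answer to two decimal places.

FV = 172,500 × (1 + 0.072)^8 = 300,848.1756

€300,848.18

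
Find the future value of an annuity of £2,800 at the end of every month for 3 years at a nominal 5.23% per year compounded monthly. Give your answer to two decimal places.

Periodic rate i = 0.0523/12 = 0.00435833; n = 3 × 12 = 36 periods.
FV = PMT · [(1+i)^n − 1] / i = 2800 · 38.886390 = 108,881.8934

£108,881.89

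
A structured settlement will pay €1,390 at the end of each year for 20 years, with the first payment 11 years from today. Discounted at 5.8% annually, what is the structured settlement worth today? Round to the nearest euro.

Value one period before first payment (t=10): 1390 × [1 − (1+0.058)^(−20)] / 0.058 = 1390 × 11.658495 = 16,205.3076
Discount back 10 years: 16,205.3076 × (1+0.058)^(−10) = 16,205.3076 × 0.569041 = 9,221.4794

€9,221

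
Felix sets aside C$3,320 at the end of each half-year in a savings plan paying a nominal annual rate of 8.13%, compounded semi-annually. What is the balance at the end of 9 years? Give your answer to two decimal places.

C$85,652.60

With 2 periods per year: i = 0.04065, n = 18.
FV = PMT · [(1+i)^n − 1] / i = 3320 · 25.798977 = 85,652.6049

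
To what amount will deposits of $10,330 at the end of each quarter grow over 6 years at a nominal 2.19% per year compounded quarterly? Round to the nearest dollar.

i = 0.0219/4 = 0.005475 per quarter; n = 6·4 = 24.
FV = 10330 × [(1+0.005475)^24 − 1] / 0.005475 = 10330 × 25.573553 = 264,174.8069

$264,175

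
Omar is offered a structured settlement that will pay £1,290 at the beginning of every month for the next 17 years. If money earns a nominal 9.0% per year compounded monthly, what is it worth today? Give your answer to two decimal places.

£135,551.70

Periodic rate i = 0.09/12 = 0.0075; n = 17 × 12 = 204 periods.
PV = 1290 × [1 − (1+0.0075)^(−204)] / 0.0075 × (1+i) = 1290 × 105.078838 = 135,551.7011
(annuity-due: payments at period start, so ×(1+i).)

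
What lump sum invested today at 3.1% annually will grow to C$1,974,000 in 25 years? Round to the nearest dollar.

PV = 1,974,000 / (1 + 0.031)^25 = 1,974,000 / 2.145194 = 920,196.3711

C$920,196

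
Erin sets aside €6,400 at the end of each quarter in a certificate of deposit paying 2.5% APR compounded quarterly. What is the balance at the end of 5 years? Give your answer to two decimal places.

€135,892.72

Periodic rate i = 0.025/4 = 0.00625; n = 5 × 4 = 20 periods.
FV = 6400 × [(1+0.00625)^20 − 1] / 0.00625 = 6400 × 21.233238 = 135,892.7241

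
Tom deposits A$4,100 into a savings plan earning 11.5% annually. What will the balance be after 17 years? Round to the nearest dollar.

A$26,089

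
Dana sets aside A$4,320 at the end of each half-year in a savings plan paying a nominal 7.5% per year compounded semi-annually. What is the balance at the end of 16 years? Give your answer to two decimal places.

A$258,972.49

With 2 periods per year: i = 0.0375, n = 32.
FV = PMT · [(1+i)^n − 1] / i = 4320 · 59.947335 = 258,972.4877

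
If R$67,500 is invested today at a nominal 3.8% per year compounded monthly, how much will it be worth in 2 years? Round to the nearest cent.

R$72,821.23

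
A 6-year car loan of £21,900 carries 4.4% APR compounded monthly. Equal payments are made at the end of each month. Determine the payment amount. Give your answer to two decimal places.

With 12 periods per year: i = 0.00366667, n = 72.
Annuity-PV factor = 63.178794; PMT = 21900 / 63.178794 = 346.6353

£346.64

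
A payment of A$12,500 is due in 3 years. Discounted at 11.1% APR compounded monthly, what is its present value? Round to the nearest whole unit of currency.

Periodic rate i = 0.111/12 = 0.00925; n = 3 × 12 = 36 periods.
PV = 12,500 / (1 + 0.00925)^36 = 12,500 / 1.393013 = 8,973.3524

A$8,973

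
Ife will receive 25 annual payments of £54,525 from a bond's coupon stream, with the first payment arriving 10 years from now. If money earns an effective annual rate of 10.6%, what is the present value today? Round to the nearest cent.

Value one period before first payment (t=9): 54525 × [1 − (1+0.106)^(−25)] / 0.106 = 54525 × 8.673958 = 472,947.5665
PV₀ = 472,947.5665 / (1+0.106)^9 = 472,947.5665 / 2.476259 = 190,992.7370

£190,992.74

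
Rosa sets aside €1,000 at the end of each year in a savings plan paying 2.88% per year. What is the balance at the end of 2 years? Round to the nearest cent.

€2,028.80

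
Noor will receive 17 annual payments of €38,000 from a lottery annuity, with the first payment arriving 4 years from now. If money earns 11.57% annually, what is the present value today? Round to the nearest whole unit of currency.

Value one period before first payment (t=3): 38000 × [1 − (1+0.1157)^(−17)] / 0.1157 = 38000 × 7.299163 = 277,368.1943
PV₀ = 277,368.1943 / (1+0.1157)^3 = 277,368.1943 / 1.388808 = 199,716.6901

€199,717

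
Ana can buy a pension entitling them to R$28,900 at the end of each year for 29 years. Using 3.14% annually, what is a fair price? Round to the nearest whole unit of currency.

R$544,907

PV = PMT · [1 − (1+i)^(−n)] / i = 28900 · 18.854905 = 544,906.7474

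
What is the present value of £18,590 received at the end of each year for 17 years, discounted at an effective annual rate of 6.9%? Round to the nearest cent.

£182,762.16

Annuity factor a(17|0.069) = 9.831208; PV = 18590 × 9.831208 = 182,762.1604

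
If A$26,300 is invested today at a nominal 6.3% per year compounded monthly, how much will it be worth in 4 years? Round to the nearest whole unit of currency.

A$33,815

i = 0.063/12 = 0.00525 per month; n = 4·12 = 48.
FV = PV·(1+i)^n = 26,300 × 1.285748 = 33,815.1777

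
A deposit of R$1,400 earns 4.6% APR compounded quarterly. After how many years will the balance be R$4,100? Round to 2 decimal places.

Periodic rate i = 0.046/4 = 0.0115.
(1+i)^n = 4100/1400 = 2.92857, so n = ln 2.92857 / ln 1.0115 = 93.9723 quarters
= 93.9723/4 years

23.49 years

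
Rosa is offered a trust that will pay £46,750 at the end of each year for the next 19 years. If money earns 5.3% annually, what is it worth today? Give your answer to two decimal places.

Annuity factor a(19|0.053) = 11.795227; PV = 46750 × 11.795227 = 551,426.8680

£551,426.87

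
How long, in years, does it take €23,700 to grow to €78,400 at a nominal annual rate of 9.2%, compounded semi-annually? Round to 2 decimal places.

Periodic rate i = 0.092/2 = 0.046.
n = ln(78400/23700) / ln(1+0.046) = ln(3.30802) / 0.044973 = 26.6013 half-years
= 26.6013/2 years

13.30 years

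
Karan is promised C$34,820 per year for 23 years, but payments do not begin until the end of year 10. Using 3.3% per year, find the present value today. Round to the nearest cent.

Value one period before first payment (t=9): 34820 × [1 − (1+0.033)^(−23)] / 0.033 = 34820 × 15.942229 = 555,108.4232
PV₀ = 555,108.4232 / (1+0.033)^9 = 555,108.4232 / 1.339377 = 414,452.6527

C$414,452.65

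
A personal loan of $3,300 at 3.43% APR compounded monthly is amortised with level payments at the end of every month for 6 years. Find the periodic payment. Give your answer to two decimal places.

With 12 periods per year: i = 0.00285833, n = 72.
PMT = 3300 / ( [1 − (1+0.00285833)^(−72)] / 0.00285833 ) = 3300 / 64.990722 = 50.7765

$50.78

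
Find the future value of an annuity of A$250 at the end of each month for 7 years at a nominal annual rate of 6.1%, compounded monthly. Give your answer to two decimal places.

A$26,114.55

i = 0.061/12 = 0.00508333 per month; n = 7·12 = 84.
Accumulation factor s(84|0.00508333) = 104.458190; FV = 250 × 104.458190 = 26,114.5475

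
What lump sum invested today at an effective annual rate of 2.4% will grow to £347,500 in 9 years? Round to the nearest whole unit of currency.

£280,708

Discount factor = (1+0.024)^(−9) = 0.807794; PV = 347,500 × 0.807794 = 280,708.2645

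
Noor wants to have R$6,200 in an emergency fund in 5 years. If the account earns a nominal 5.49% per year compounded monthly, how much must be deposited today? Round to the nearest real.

R$4,715

Periodic rate i = 0.0549/12 = 0.004575; n = 5 × 12 = 60 periods.
PV = FV·(1+i)^(−n) = 6,200 × 0.760428 = 4,714.6529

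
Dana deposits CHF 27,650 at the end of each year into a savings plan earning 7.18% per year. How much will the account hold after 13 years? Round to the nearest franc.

CHF 563,429

FV = PMT · [(1+i)^n − 1] / i = 27650 · 20.377180 = 563,429.0241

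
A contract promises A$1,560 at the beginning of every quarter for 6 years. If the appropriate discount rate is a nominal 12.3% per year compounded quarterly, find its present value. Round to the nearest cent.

A$27,013.13

With 4 periods per year: i = 0.03075, n = 24.
PV = PMT · [1 − (1+i)^(−n)] / i × (1+i) = 1560 · 17.316111 = 27,013.1329
Payments are at the start of each period, so multiply by (1+i).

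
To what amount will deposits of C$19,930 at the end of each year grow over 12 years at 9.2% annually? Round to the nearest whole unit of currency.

C$406,231

Accumulation factor s(12|0.092) = 20.382868; FV = 19930 × 20.382868 = 406,230.5553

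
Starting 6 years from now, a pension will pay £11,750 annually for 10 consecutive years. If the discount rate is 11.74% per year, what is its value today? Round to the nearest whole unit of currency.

Value one period before first payment (t=5): 11750 × [1 − (1+0.1174)^(−10)] / 0.1174 = 11750 × 5.710869 = 67,102.7147
Discount back 5 years: 67,102.7147 × (1+0.1174)^(−5) = 67,102.7147 × 0.574059 = 38,520.9292

£38,521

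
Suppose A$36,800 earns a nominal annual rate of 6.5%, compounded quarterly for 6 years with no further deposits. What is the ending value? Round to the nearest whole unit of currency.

With 4 periods per year: i = 0.01625, n = 24.
FV = PV·(1+i)^n = 36,800 × 1.472358 = 54,182.7727

A$54,183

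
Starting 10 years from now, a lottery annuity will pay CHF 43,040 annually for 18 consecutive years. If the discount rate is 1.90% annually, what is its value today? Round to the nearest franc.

CHF 549,529

PV at t=9 (ordinary 18-year annuity): 43040 × a(18|0.019) = 43040 × 15.124686 = 650,966.4928
Discount back 9 years: 650,966.4928 × (1+0.019)^(−9) = 650,966.4928 × 0.844175 = 549,529.4586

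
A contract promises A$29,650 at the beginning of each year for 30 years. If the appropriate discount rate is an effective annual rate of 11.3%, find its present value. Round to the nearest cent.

A$280,274.53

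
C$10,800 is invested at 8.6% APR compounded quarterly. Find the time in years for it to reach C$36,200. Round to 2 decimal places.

Periodic rate i = 0.086/4 = 0.0215.
(1+i)^n = 36200/10800 = 3.35185, so n = ln 3.35185 / ln 1.0215 = 56.8590 quarters
= 56.8590/4 years

14.21 years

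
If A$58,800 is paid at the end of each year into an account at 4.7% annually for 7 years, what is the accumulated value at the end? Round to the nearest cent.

A$474,401.51

FV = 58800 × [(1+0.047)^7 − 1] / 0.047 = 58800 × 8.068053 = 474,401.5102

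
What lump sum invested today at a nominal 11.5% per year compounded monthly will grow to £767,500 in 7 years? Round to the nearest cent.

With 12 periods per year: i = 0.00958333, n = 84.
Discount factor = (1+0.00958333)^(−84) = 0.448805; PV = 767,500 × 0.448805 = 344,457.7024

£344,457.70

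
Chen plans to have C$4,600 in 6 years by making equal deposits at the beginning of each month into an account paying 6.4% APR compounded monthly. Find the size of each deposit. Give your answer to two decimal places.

C$52.29

Periodic rate i = 0.064/12 = 0.00533333; n = 6 × 12 = 72 periods.
FV-annuity factor × (1+i) = 87.963176; PMT = 4600 / 87.963176 = 52.2946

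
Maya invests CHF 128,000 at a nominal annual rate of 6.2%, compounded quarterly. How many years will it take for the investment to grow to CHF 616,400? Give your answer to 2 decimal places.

25.55 years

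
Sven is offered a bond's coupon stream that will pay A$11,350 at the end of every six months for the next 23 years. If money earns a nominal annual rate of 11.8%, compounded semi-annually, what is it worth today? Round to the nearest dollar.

With 2 periods per year: i = 0.059, n = 46.
PV = PMT · [1 − (1+i)^(−n)] / i = 11350 · 15.735949 = 178,603.0163

A$178,603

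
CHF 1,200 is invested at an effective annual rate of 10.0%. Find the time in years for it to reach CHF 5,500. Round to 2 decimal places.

15.97 years

n = ln(5500/1200) / ln(1+0.1) = ln(4.58333) / 0.095310 = 15.9734 years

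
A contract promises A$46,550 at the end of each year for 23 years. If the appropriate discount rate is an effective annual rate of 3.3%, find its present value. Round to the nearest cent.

PV = 46550 × [1 − (1+0.033)^(−23)] / 0.033 = 46550 × 15.942229 = 742,110.7725

A$742,110.77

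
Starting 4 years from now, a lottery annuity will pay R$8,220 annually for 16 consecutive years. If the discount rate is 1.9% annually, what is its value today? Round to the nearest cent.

R$106,321.75

Value one period before first payment (t=3): 8220 × [1 − (1+0.019)^(−16)] / 0.019 = 8220 × 13.685884 = 112,497.9686
Discount back 3 years: 112,497.9686 × (1+0.019)^(−3) = 112,497.9686 × 0.945099 = 106,321.7529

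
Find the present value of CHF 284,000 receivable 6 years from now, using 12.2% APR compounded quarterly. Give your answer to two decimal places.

CHF 138,091.34

With 4 periods per year: i = 0.0305, n = 24.
PV = FV·(1+i)^(−n) = 284,000 × 0.486237 = 138,091.3366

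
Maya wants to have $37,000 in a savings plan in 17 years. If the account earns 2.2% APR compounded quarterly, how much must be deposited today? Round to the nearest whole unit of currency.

Periodic rate i = 0.022/4 = 0.0055; n = 17 × 4 = 68 periods.
Discount factor = (1+0.0055)^(−68) = 0.688682; PV = 37,000 × 0.688682 = 25,481.2441

$25,481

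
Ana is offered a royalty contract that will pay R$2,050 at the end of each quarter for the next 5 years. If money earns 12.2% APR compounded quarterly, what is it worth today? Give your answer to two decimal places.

With 4 periods per year: i = 0.0305, n = 20.
PV = PMT · [1 − (1+i)^(−n)] / i = 2050 · 14.808932 = 30,358.3113

R$30,358.31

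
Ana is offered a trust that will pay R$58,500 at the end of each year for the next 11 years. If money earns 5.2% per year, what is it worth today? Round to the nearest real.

R$480,861

Annuity factor a(11|0.052) = 8.219851; PV = 58500 × 8.219851 = 480,861.3119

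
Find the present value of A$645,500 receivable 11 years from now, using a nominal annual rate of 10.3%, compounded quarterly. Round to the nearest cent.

A$210,896.38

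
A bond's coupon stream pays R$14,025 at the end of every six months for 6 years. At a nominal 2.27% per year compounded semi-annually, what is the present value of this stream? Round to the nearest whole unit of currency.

R$156,514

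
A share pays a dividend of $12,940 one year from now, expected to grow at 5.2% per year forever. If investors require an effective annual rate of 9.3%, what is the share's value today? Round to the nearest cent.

PV = D₁/(r − g) = 12940/(0.093 − 0.052) = 315,609.7561

$315,609.76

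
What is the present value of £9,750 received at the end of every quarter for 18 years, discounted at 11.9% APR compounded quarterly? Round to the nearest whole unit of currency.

With 4 periods per year: i = 0.02975, n = 72.
PV = 9750 × [1 − (1+0.02975)^(−72)] / 0.02975 = 9750 × 29.541299 = 288,027.6649

£288,028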